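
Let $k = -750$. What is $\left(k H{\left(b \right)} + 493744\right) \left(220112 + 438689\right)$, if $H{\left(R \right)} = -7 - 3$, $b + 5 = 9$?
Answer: $330220048444$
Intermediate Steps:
$b = 4$ ($b = -5 + 9 = 4$)
$H{\left(R \right)} = -10$ ($H{\left(R \right)} = -7 - 3 = -10$)
$\left(k H{\left(b \right)} + 493744\right) \left(220112 + 438689\right) = \left(\left(-750\right) \left(-10\right) + 493744\right) \left(220112 + 438689\right) = \left(7500 + 493744\right) 658801 = 501244 \cdot 658801 = 330220048444$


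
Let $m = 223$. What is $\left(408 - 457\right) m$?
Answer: $-10927$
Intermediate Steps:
$\left(408 - 457\right) m = \left(408 - 457\right) 223 = \left(-49\right) 223 = -10927$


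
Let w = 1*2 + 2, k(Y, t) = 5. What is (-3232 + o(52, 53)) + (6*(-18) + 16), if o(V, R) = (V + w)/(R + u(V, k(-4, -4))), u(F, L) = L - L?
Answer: -176116/53 ≈ -3322.9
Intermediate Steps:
u(F, L) = 0
w = 4 (w = 2 + 2 = 4)
o(V, R) = (4 + V)/R (o(V, R) = (V + 4)/(R + 0) = (4 + V)/R)
(-3232 + o(52, 53)) + (6*(-18) + 16) = (-3232 + (4 + 52)/53) + (6*(-18) + 16) = (-3232 + (1/53)*56) + (-108 + 16) = (-3232 + 56/53) - 92 = -171240/53 - 92 = -176116/53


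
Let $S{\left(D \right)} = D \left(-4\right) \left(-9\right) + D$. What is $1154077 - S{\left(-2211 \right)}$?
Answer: $1235884$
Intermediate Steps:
$S{\left(D \right)} = 37 D$ ($S{\left(D \right)} = - 4 D \left(-9\right) + D = 36 D + D = 37 D$)
$1154077 - S{\left(-2211 \right)} = 1154077 - 37 \left(-2211\right) = 1154077 - -81807 = 1154077 + 81807 = 1235884$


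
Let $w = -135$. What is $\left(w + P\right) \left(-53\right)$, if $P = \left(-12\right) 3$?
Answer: $9063$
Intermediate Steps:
$P = -36$
$\left(w + P\right) \left(-53\right) = \left(-135 - 36\right) \left(-53\right) = \left(-171\right) \left(-53\right) = 9063$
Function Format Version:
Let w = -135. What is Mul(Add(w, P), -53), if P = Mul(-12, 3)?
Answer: 9063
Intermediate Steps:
P = -36
Mul(Add(w, P), -53) = Mul(Add(-135, -36), -53) = Mul(-171, -53) = 9063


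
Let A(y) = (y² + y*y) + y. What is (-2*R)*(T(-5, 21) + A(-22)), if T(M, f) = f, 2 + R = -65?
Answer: 129578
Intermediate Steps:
R = -67 (R = -2 - 65 = -67)
A(y) = y + 2*y² (A(y) = (y² + y²) + y = 2*y² + y = y + 2*y²)
(-2*R)*(T(-5, 21) + A(-22)) = (-2*(-67))*(21 - 22*(1 + 2*(-22))) = 134*(21 - 22*(1 - 44)) = 134*(21 - 22*(-43)) = 134*(21 + 946) = 134*967 = 129578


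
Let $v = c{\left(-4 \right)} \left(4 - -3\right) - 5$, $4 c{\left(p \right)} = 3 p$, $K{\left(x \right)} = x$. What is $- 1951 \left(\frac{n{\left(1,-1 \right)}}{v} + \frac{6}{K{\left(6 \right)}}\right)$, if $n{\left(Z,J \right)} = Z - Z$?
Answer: $-1951$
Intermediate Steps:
$c{\left(p \right)} = \frac{3 p}{4}$
$n{\left(Z,J \right)} = 0$
$v = -26$ ($v = \frac{3}{4} \left(-4\right) \left(4 - -3\right) - 5 = - 3 \left(4 + 3\right) - 5 = \left(-3\right) 7 - 5 = -21 - 5 = -26$)
$- 1951 \left(\frac{n{\left(1,-1 \right)}}{v} + \frac{6}{K{\left(6 \right)}}\right) = - 1951 \left(\frac{0}{-26} + \frac{6}{6}\right) = - 1951 \left(0 \left(- \frac{1}{26}\right) + 6 \cdot \frac{1}{6}\right) = - 1951 \left(0 + 1\right) = \left(-1951\right) 1 = -1951$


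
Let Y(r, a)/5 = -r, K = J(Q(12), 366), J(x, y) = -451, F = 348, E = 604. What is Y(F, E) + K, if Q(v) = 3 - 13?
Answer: -2191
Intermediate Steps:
Q(v) = -10
K = -451
Y(r, a) = -5*r (Y(r, a) = 5*(-r) = -5*r)
Y(F, E) + K = -5*348 - 451 = -1740 - 451 = -2191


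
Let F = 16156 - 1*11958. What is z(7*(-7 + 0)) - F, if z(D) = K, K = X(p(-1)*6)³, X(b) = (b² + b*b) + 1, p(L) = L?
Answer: 384819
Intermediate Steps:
X(b) = 1 + 2*b² (X(b) = (b² + b²) + 1 = 2*b² + 1 = 1 + 2*b²)
F = 4198 (F = 16156 - 11958 = 4198)
K = 389017 (K = (1 + 2*(-1*6)²)³ = (1 + 2*(-6)²)³ = (1 + 2*36)³ = (1 + 72)³ = 73³ = 389017)
z(D) = 389017
z(7*(-7 + 0)) - F = 389017 - 1*4198 = 389017 - 4198 = 384819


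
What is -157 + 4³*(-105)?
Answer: -6877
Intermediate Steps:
-157 + 4³*(-105) = -157 + 64*(-105) = -157 - 6720 = -6877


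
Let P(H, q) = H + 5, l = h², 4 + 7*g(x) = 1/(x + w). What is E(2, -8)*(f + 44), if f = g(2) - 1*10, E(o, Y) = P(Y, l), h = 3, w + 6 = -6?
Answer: -7017/70 ≈ -100.24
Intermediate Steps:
w = -12 (w = -6 - 6 = -12)
g(x) = -4/7 + 1/(7*(-12 + x)) (g(x) = -4/7 + 1/(7*(x - 12)) = -4/7 + 1/(7*(-12 + x)))
l = 9 (l = 3² = 9)
P(H, q) = 5 + H
E(o, Y) = 5 + Y
f = -741/70 (f = (49 - 4*2)/(7*(-12 + 2)) - 1*10 = (⅐)*(49 - 8)/(-10) - 10 = (⅐)*(-⅒)*41 - 10 = -41/70 - 10 = -741/70 ≈ -10.586)
E(2, -8)*(f + 44) = (5 - 8)*(-741/70 + 44) = -3*2339/70 = -7017/70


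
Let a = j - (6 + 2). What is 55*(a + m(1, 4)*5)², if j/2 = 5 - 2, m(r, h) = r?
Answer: 495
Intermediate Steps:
j = 6 (j = 2*(5 - 2) = 2*3 = 6)
a = -2 (a = 6 - (6 + 2) = 6 - 1*8 = 6 - 8 = -2)
55*(a + m(1, 4)*5)² = 55*(-2 + 1*5)² = 55*(-2 + 5)² = 55*3² = 55*9 = 495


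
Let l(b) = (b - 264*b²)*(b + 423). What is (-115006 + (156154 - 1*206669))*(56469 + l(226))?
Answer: 1448466722083753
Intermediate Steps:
l(b) = (423 + b)*(b - 264*b²) (l(b) = (b - 264*b²)*(423 + b) = (423 + b)*(b - 264*b²))
(-115006 + (156154 - 1*206669))*(56469 + l(226)) = (-115006 + (156154 - 1*206669))*(56469 + 226*(423 - 111671*226 - 264*226²)) = (-115006 + (156154 - 206669))*(56469 + 226*(423 - 25237646 - 264*51076)) = (-115006 - 50515)*(56469 + 226*(423 - 25237646 - 13484064)) = -165521*(56469 + 226*(-38721287)) = -165521*(56469 - 8751010862) = -165521*(-8750954393) = 1448466722083753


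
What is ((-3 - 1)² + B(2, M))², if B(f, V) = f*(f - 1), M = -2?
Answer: 324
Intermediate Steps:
B(f, V) = f*(-1 + f)
((-3 - 1)² + B(2, M))² = ((-3 - 1)² + 2*(-1 + 2))² = ((-4)² + 2*1)² = (16 + 2)² = 18² = 324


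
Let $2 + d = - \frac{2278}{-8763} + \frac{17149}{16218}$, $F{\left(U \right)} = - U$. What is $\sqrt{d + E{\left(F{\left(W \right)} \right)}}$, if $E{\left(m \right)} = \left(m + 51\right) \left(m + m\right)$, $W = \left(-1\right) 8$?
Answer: $\frac{\sqrt{235219338605969666}}{15790926} \approx 30.713$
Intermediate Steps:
$W = -8$
$E{\left(m \right)} = 2 m \left(51 + m\right)$ ($E{\left(m \right)} = \left(51 + m\right) 2 m = 2 m \left(51 + m\right)$)
$d = - \frac{32338459}{47372778}$ ($d = -2 + \left(- \frac{2278}{-8763} + \frac{17149}{16218}\right) = -2 + \left(\left(-2278\right) \left(- \frac{1}{8763}\right) + 17149 \cdot \frac{1}{16218}\right) = -2 + \left(\frac{2278}{8763} + \frac{17149}{16218}\right) = -2 + \frac{62407097}{47372778} = - \frac{32338459}{47372778} \approx -0.68264$)
$\sqrt{d + E{\left(F{\left(W \right)} \right)}} = \sqrt{- \frac{32338459}{47372778} + 2 \left(\left(-1\right) \left(-8\right)\right) \left(51 - -8\right)} = \sqrt{- \frac{32338459}{47372778} + 2 \cdot 8 \left(51 + 8\right)} = \sqrt{- \frac{32338459}{47372778} + 2 \cdot 8 \cdot 59} = \sqrt{- \frac{32338459}{47372778} + 944} = \sqrt{\frac{44687563973}{47372778}} = \frac{\sqrt{235219338605969666}}{15790926}$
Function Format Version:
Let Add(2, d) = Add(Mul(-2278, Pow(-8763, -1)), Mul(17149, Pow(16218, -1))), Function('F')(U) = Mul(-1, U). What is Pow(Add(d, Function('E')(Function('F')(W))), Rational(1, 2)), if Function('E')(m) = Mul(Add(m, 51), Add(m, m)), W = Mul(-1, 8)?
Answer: Mul(Rational(1, 15790926), Pow(235219338605969666, Rational(1, 2))) ≈ 30.713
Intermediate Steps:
W = -8
Function('E')(m) = Mul(2, m, Add(51, m)) (Function('E')(m) = Mul(Add(51, m), Mul(2, m)) = Mul(2, m, Add(51, m)))
d = Rational(-32338459, 47372778) (d = Add(-2, Add(Mul(-2278, Pow(-8763, -1)), Mul(17149, Pow(16218, -1)))) = Add(-2, Add(Mul(-2278, Rational(-1, 8763)), Mul(17149, Rational(1, 16218)))) = Add(-2, Add(Rational(2278, 8763), Rational(17149, 16218))) = Add(-2, Rational(62407097, 47372778)) = Rational(-32338459, 47372778) ≈ -0.68264)
Pow(Add(d, Function('E')(Function('F')(W))), Rational(1, 2)) = Pow(Add(Rational(-32338459, 47372778), Mul(2, Mul(-1, -8), Add(51, Mul(-1, -8)))), Rational(1, 2)) = Pow(Add(Rational(-32338459, 47372778), Mul(2, 8, Add(51, 8))), Rational(1, 2)) = Pow(Add(Rational(-32338459, 47372778), Mul(2, 8, 59)), Rational(1, 2)) = Pow(Add(Rational(-32338459, 47372778), 944), Rational(1, 2)) = Pow(Rational(44687563973, 47372778), Rational(1, 2)) = Mul(Rational(1, 15790926), Pow(235219338605969666, Rational(1, 2)))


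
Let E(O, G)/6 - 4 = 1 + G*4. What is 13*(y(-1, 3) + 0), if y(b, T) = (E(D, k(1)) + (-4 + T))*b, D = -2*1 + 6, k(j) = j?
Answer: -689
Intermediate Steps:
D = 4 (D = -2 + 6 = 4)
E(O, G) = 30 + 24*G (E(O, G) = 24 + 6*(1 + G*4) = 24 + 6*(1 + 4*G) = 24 + (6 + 24*G) = 30 + 24*G)
y(b, T) = b*(50 + T) (y(b, T) = ((30 + 24*1) + (-4 + T))*b = ((30 + 24) + (-4 + T))*b = (54 + (-4 + T))*b = (50 + T)*b = b*(50 + T))
13*(y(-1, 3) + 0) = 13*(-(50 + 3) + 0) = 13*(-1*53 + 0) = 13*(-53 + 0) = 13*(-53) = -689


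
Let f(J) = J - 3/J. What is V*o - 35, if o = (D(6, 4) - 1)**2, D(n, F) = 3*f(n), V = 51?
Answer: 48871/4 ≈ 12218.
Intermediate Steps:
D(n, F) = -9/n + 3*n (D(n, F) = 3*(n - 3/n) = -9/n + 3*n)
o = 961/4 (o = ((-9/6 + 3*6) - 1)**2 = ((-9*1/6 + 18) - 1)**2 = ((-3/2 + 18) - 1)**2 = (33/2 - 1)**2 = (31/2)**2 = 961/4 ≈ 240.25)
V*o - 35 = 51*(961/4) - 35 = 49011/4 - 35 = 48871/4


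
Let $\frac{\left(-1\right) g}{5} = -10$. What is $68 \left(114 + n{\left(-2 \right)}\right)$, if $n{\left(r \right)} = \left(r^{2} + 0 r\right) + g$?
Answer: $11424$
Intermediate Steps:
$g = 50$ ($g = \left(-5\right) \left(-10\right) = 50$)
$n{\left(r \right)} = 50 + r^{2}$ ($n{\left(r \right)} = \left(r^{2} + 0 r\right) + 50 = \left(r^{2} + 0\right) + 50 = r^{2} + 50 = 50 + r^{2}$)
$68 \left(114 + n{\left(-2 \right)}\right) = 68 \left(114 + \left(50 + \left(-2\right)^{2}\right)\right) = 68 \left(114 + \left(50 + 4\right)\right) = 68 \left(114 + 54\right) = 68 \cdot 168 = 11424$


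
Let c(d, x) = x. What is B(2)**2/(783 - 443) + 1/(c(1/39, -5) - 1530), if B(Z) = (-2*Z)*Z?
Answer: 979/5219 ≈ 0.18758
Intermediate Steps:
B(Z) = -2*Z**2
B(2)**2/(783 - 443) + 1/(c(1/39, -5) - 1530) = (-2*2**2)**2/(783 - 443) + 1/(-5 - 1530) = (-2*4)**2/340 + 1/(-1535) = (-8)**2*(1/340) - 1/1535 = 64*(1/340) - 1/1535 = 16/85 - 1/1535 = 979/5219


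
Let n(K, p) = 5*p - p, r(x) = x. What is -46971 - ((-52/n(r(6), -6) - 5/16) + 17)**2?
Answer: -109040209/2304 ≈ -47327.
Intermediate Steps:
n(K, p) = 4*p
-46971 - ((-52/n(r(6), -6) - 5/16) + 17)**2 = -46971 - ((-52/(4*(-6)) - 5/16) + 17)**2 = -46971 - ((-52/(-24) - 5*1/16) + 17)**2 = -46971 - ((-52*(-1/24) - 5/16) + 17)**2 = -46971 - ((13/6 - 5/16) + 17)**2 = -46971 - (89/48 + 17)**2 = -46971 - (905/48)**2 = -46971 - 1*819025/2304 = -46971 - 819025/2304 = -109040209/2304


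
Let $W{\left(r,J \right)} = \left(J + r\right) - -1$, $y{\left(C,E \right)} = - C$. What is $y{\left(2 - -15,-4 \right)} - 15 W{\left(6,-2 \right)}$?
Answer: $-92$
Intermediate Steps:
$W{\left(r,J \right)} = 1 + J + r$ ($W{\left(r,J \right)} = \left(J + r\right) + \left(-4 + 5\right) = \left(J + r\right) + 1 = 1 + J + r$)
$y{\left(2 - -15,-4 \right)} - 15 W{\left(6,-2 \right)} = - (2 - -15) - 15 \left(1 - 2 + 6\right) = - (2 + 15) - 75 = \left(-1\right) 17 - 75 = -17 - 75 = -92$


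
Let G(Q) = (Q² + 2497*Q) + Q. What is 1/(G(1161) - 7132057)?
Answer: -1/2883958 ≈ -3.4675e-7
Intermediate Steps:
G(Q) = Q² + 2498*Q
1/(G(1161) - 7132057) = 1/(1161*(2498 + 1161) - 7132057) = 1/(1161*3659 - 7132057) = 1/(4248099 - 7132057) = 1/(-2883958) = -1/2883958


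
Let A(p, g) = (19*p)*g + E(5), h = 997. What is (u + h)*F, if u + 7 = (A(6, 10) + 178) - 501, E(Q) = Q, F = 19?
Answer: 34428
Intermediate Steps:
A(p, g) = 5 + 19*g*p (A(p, g) = (19*p)*g + 5 = 19*g*p + 5 = 5 + 19*g*p)
u = 815 (u = -7 + (((5 + 19*10*6) + 178) - 501) = -7 + (((5 + 1140) + 178) - 501) = -7 + ((1145 + 178) - 501) = -7 + (1323 - 501) = -7 + 822 = 815)
(u + h)*F = (815 + 997)*19 = 1812*19 = 34428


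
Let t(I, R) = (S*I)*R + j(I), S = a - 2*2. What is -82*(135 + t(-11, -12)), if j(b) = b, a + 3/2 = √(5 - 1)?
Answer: 27716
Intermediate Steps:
a = ½ (a = -3/2 + √(5 - 1) = -3/2 + √4 = -3/2 + 2 = ½ ≈ 0.50000)
S = -7/2 (S = ½ - 2*2 = ½ - 4 = -7/2 ≈ -3.5000)
t(I, R) = I - 7*I*R/2 (t(I, R) = (-7*I/2)*R + I = -7*I*R/2 + I = I - 7*I*R/2)
-82*(135 + t(-11, -12)) = -82*(135 + (½)*(-11)*(2 - 7*(-12))) = -82*(135 + (½)*(-11)*(2 + 84)) = -82*(135 + (½)*(-11)*86) = -82*(135 - 473) = -82*(-338) = 27716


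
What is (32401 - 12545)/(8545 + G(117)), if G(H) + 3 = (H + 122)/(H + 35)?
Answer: 3018112/1298623 ≈ 2.3241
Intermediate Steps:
G(H) = -3 + (122 + H)/(35 + H) (G(H) = -3 + (H + 122)/(H + 35) = -3 + (122 + H)/(35 + H))
(32401 - 12545)/(8545 + G(117)) = (32401 - 12545)/(8545 + (17 - 2*117)/(35 + 117)) = 19856/(8545 + (17 - 234)/152) = 19856/(8545 + (1/152)*(-217)) = 19856/(8545 - 217/152) = 19856/(1298623/152) = 19856*(152/1298623) = 3018112/1298623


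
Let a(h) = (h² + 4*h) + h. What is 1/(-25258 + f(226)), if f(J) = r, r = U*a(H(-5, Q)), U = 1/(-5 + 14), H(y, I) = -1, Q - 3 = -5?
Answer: -9/227326 ≈ -3.9591e-5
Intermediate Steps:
Q = -2 (Q = 3 - 5 = -2)
U = ⅑ (U = 1/9 = ⅑ ≈ 0.11111)
a(h) = h² + 5*h
r = -4/9 (r = (-(5 - 1))/9 = (-1*4)/9 = (⅑)*(-4) = -4/9 ≈ -0.44444)
f(J) = -4/9
1/(-25258 + f(226)) = 1/(-25258 - 4/9) = 1/(-227326/9) = -9/227326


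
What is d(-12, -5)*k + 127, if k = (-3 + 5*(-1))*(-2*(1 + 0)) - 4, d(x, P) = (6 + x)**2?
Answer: 559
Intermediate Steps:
k = 12 (k = (-3 - 5)*(-2*1) - 4 = -8*(-2) - 4 = 16 - 4 = 12)
d(-12, -5)*k + 127 = (6 - 12)**2*12 + 127 = (-6)**2*12 + 127 = 36*12 + 127 = 432 + 127 = 559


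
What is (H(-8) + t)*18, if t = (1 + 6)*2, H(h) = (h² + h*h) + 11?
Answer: 2754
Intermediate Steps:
H(h) = 11 + 2*h² (H(h) = (h² + h²) + 11 = 2*h² + 11 = 11 + 2*h²)
t = 14 (t = 7*2 = 14)
(H(-8) + t)*18 = ((11 + 2*(-8)²) + 14)*18 = ((11 + 2*64) + 14)*18 = ((11 + 128) + 14)*18 = (139 + 14)*18 = 153*18 = 2754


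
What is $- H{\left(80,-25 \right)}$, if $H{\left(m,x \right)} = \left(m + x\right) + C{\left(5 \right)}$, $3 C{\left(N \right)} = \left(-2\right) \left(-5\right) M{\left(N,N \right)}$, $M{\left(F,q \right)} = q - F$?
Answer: $-55$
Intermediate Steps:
$C{\left(N \right)} = 0$ ($C{\left(N \right)} = \frac{\left(-2\right) \left(-5\right) \left(N - N\right)}{3} = \frac{10 \cdot 0}{3} = \frac{1}{3} \cdot 0 = 0$)
$H{\left(m,x \right)} = m + x$ ($H{\left(m,x \right)} = \left(m + x\right) + 0 = m + x$)
$- H{\left(80,-25 \right)} = - (80 - 25) = \left(-1\right) 55 = -55$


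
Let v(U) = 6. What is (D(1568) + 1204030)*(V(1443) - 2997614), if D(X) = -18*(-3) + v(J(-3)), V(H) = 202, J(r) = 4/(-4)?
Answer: -3609153815080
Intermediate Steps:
J(r) = -1 (J(r) = 4*(-¼) = -1)
D(X) = 60 (D(X) = -18*(-3) + 6 = 54 + 6 = 60)
(D(1568) + 1204030)*(V(1443) - 2997614) = (60 + 1204030)*(202 - 2997614) = 1204090*(-2997412) = -3609153815080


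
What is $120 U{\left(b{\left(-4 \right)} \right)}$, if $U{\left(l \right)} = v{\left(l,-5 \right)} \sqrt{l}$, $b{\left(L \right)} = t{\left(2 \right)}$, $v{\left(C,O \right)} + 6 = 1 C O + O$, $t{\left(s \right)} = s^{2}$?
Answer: $-7440$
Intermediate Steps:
$v{\left(C,O \right)} = -6 + O + C O$ ($v{\left(C,O \right)} = -6 + \left(1 C O + O\right) = -6 + \left(C O + O\right) = -6 + \left(O + C O\right) = -6 + O + C O$)
$b{\left(L \right)} = 4$ ($b{\left(L \right)} = 2^{2} = 4$)
$U{\left(l \right)} = \sqrt{l} \left(-11 - 5 l\right)$ ($U{\left(l \right)} = \left(-6 - 5 + l \left(-5\right)\right) \sqrt{l} = \left(-6 - 5 - 5 l\right) \sqrt{l} = \left(-11 - 5 l\right) \sqrt{l} = \sqrt{l} \left(-11 - 5 l\right)$)
$120 U{\left(b{\left(-4 \right)} \right)} = 120 \sqrt{4} \left(-11 - 20\right) = 120 \cdot 2 \left(-11 - 20\right) = 120 \cdot 2 \left(-31\right) = 120 \left(-62\right) = -7440$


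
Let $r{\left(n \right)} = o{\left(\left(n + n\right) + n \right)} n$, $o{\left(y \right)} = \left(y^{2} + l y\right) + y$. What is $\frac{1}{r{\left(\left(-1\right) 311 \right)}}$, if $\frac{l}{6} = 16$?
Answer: $- \frac{1}{242576268} \approx -4.1224 \cdot 10^{-9}$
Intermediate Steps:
$l = 96$ ($l = 6 \cdot 16 = 96$)
$o{\left(y \right)} = y^{2} + 97 y$ ($o{\left(y \right)} = \left(y^{2} + 96 y\right) + y = y^{2} + 97 y$)
$r{\left(n \right)} = 3 n^{2} \left(97 + 3 n\right)$ ($r{\left(n \right)} = \left(\left(n + n\right) + n\right) \left(97 + \left(\left(n + n\right) + n\right)\right) n = \left(2 n + n\right) \left(97 + \left(2 n + n\right)\right) n = 3 n \left(97 + 3 n\right) n = 3 n^{2} \left(97 + 3 n\right)$)
$\frac{1}{r{\left(\left(-1\right) 311 \right)}} = \frac{1}{\left(\left(-1\right) 311\right)^{2} \left(291 + 9 \left(\left(-1\right) 311\right)\right)} = \frac{1}{\left(-311\right)^{2} \left(291 + 9 \left(-311\right)\right)} = \frac{1}{96721 \left(291 - 2799\right)} = \frac{1}{96721 \left(-2508\right)} = \frac{1}{-242576268} = - \frac{1}{242576268}$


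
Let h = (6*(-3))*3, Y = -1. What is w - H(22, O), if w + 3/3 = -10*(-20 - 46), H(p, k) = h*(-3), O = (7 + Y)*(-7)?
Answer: 497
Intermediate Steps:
h = -54 (h = -18*3 = -54)
O = -42 (O = (7 - 1)*(-7) = 6*(-7) = -42)
H(p, k) = 162 (H(p, k) = -54*(-3) = 162)
w = 659 (w = -1 - 10*(-20 - 46) = -1 - 10*(-66) = -1 + 660 = 659)
w - H(22, O) = 659 - 1*162 = 659 - 162 = 497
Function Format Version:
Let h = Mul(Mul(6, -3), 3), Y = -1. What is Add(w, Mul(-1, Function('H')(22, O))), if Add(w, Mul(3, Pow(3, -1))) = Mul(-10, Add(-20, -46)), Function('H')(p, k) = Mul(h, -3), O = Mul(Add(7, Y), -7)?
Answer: 497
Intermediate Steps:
h = -54 (h = Mul(-18, 3) = -54)
O = -42 (O = Mul(Add(7, -1), -7) = Mul(6, -7) = -42)
Function('H')(p, k) = 162 (Function('H')(p, k) = Mul(-54, -3) = 162)
w = 659 (w = Add(-1, Mul(-10, Add(-20, -46))) = Add(-1, Mul(-10, -66)) = Add(-1, 660) = 659)
Add(w, Mul(-1, Function('H')(22, O))) = Add(659, Mul(-1, 162)) = Add(659, -162) = 497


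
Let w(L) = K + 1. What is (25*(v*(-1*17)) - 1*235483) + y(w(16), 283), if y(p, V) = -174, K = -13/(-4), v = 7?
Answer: -238632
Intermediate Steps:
K = 13/4 (K = -13*(-1/4) = 13/4 ≈ 3.2500)
w(L) = 17/4 (w(L) = 13/4 + 1 = 17/4)
(25*(v*(-1*17)) - 1*235483) + y(w(16), 283) = (25*(7*(-1*17)) - 1*235483) - 174 = (25*(7*(-17)) - 235483) - 174 = (25*(-119) - 235483) - 174 = (-2975 - 235483) - 174 = -238458 - 174 = -238632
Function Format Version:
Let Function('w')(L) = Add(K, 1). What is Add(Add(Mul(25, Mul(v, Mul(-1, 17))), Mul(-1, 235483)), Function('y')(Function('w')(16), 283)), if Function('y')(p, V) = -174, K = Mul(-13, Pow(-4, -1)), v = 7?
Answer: -238632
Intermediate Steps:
K = Rational(13, 4) (K = Mul(-13, Rational(-1, 4)) = Rational(13, 4) ≈ 3.2500)
Function('w')(L) = Rational(17, 4) (Function('w')(L) = Add(Rational(13, 4), 1) = Rational(17, 4))
Add(Add(Mul(25, Mul(v, Mul(-1, 17))), Mul(-1, 235483)), Function('y')(Function('w')(16), 283)) = Add(Add(Mul(25, Mul(7, Mul(-1, 17))), Mul(-1, 235483)), -174) = Add(Add(Mul(25, Mul(7, -17)), -235483), -174) = Add(Add(Mul(25, -119), -235483), -174) = Add(Add(-2975, -235483), -174) = Add(-238458, -174) = -238632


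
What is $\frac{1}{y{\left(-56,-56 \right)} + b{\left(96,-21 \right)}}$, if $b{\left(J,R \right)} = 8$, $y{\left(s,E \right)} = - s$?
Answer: $\frac{1}{64} \approx 0.015625$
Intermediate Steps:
$\frac{1}{y{\left(-56,-56 \right)} + b{\left(96,-21 \right)}} = \frac{1}{\left(-1\right) \left(-56\right) + 8} = \frac{1}{56 + 8} = \frac{1}{64}$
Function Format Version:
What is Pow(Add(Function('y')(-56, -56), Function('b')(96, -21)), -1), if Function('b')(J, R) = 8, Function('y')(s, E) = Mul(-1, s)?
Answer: Rational(1, 64) ≈ 0.015625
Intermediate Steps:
Pow(Add(Function('y')(-56, -56), Function('b')(96, -21)), -1) = Pow(Add(Mul(-1, -56), 8), -1) = Pow(Add(56, 8), -1) = Pow(64, -1) = Rational(1, 64)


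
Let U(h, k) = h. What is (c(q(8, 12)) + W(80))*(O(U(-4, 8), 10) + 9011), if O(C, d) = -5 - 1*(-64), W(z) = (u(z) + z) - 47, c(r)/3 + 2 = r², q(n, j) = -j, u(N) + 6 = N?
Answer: 4834310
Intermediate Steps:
u(N) = -6 + N
c(r) = -6 + 3*r²
W(z) = -53 + 2*z (W(z) = ((-6 + z) + z) - 47 = (-6 + 2*z) - 47 = -53 + 2*z)
O(C, d) = 59 (O(C, d) = -5 + 64 = 59)
(c(q(8, 12)) + W(80))*(O(U(-4, 8), 10) + 9011) = ((-6 + 3*(-1*12)²) + (-53 + 2*80))*(59 + 9011) = ((-6 + 3*(-12)²) + (-53 + 160))*9070 = ((-6 + 3*144) + 107)*9070 = ((-6 + 432) + 107)*9070 = (426 + 107)*9070 = 533*9070 = 4834310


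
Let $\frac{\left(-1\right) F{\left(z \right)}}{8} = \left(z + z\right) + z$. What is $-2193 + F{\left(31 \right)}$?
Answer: $-2937$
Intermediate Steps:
$F{\left(z \right)} = - 24 z$ ($F{\left(z \right)} = - 8 \left(\left(z + z\right) + z\right) = - 8 \left(2 z + z\right) = - 8 \cdot 3 z = - 24 z$)
$-2193 + F{\left(31 \right)} = -2193 - 744 = -2937$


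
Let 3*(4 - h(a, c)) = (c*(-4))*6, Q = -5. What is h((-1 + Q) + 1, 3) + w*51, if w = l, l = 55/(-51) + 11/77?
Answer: -138/7 ≈ -19.714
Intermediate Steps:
l = -334/357 (l = 55*(-1/51) + 11*(1/77) = -55/51 + ⅐ = -334/357 ≈ -0.93557)
h(a, c) = 4 + 8*c (h(a, c) = 4 - c*(-4)*6/3 = 4 - (-4*c)*6/3 = 4 - (-8)*c = 4 + 8*c)
w = -334/357 ≈ -0.93557
h((-1 + Q) + 1, 3) + w*51 = (4 + 8*3) - 334/357*51 = (4 + 24) - 334/7 = 28 - 334/7 = -138/7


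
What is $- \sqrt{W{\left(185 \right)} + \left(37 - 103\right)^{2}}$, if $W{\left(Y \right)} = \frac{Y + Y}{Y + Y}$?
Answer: $- \sqrt{4357} \approx -66.008$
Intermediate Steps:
$W{\left(Y \right)} = 1$ ($W{\left(Y \right)} = \frac{2 Y}{2 Y} = 2 Y \frac{1}{2 Y} = 1$)
$- \sqrt{W{\left(185 \right)} + \left(37 - 103\right)^{2}} = - \sqrt{1 + \left(37 - 103\right)^{2}} = - \sqrt{1 + \left(-66\right)^{2}} = - \sqrt{1 + 4356} = - \sqrt{4357}$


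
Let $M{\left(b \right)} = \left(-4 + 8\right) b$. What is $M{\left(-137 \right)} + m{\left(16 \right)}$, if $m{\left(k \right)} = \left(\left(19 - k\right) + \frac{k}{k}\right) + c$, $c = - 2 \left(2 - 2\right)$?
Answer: $-544$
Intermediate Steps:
$M{\left(b \right)} = 4 b$
$c = 0$ ($c = \left(-2\right) 0 = 0$)
$m{\left(k \right)} = 20 - k$ ($m{\left(k \right)} = \left(\left(19 - k\right) + \frac{k}{k}\right) + 0 = \left(\left(19 - k\right) + 1\right) + 0 = \left(20 - k\right) + 0 = 20 - k$)
$M{\left(-137 \right)} + m{\left(16 \right)} = 4 \left(-137\right) + \left(20 - 16\right) = -548 + \left(20 - 16\right) = -548 + 4 = -544$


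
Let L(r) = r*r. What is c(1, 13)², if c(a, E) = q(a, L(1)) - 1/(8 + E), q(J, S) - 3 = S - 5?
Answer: 484/441 ≈ 1.0975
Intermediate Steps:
L(r) = r²
q(J, S) = -2 + S (q(J, S) = 3 + (S - 5) = 3 + (-5 + S) = -2 + S)
c(a, E) = -1 - 1/(8 + E) (c(a, E) = (-2 + 1²) - 1/(8 + E) = (-2 + 1) - 1/(8 + E) = -1 - 1/(8 + E))
c(1, 13)² = ((-9 - 1*13)/(8 + 13))² = ((-9 - 13)/21)² = ((1/21)*(-22))² = (-22/21)² = 484/441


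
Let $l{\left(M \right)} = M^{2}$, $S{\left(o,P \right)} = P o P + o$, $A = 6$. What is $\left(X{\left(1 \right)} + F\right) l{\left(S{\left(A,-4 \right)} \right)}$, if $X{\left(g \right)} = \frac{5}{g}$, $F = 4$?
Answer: $93636$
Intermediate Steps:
$S{\left(o,P \right)} = o + o P^{2}$ ($S{\left(o,P \right)} = o P^{2} + o = o + o P^{2}$)
$\left(X{\left(1 \right)} + F\right) l{\left(S{\left(A,-4 \right)} \right)} = \left(\frac{5}{1} + 4\right) \left(6 \left(1 + \left(-4\right)^{2}\right)\right)^{2} = \left(5 \cdot 1 + 4\right) \left(6 \left(1 + 16\right)\right)^{2} = \left(5 + 4\right) \left(6 \cdot 17\right)^{2} = 9 \cdot 102^{2} = 9 \cdot 10404 = 93636$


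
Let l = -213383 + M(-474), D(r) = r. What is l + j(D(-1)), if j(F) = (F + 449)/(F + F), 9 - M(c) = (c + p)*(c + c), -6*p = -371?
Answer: -604332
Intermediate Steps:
p = 371/6 (p = -⅙*(-371) = 371/6 ≈ 61.833)
M(c) = 9 - 2*c*(371/6 + c) (M(c) = 9 - (c + 371/6)*(c + c) = 9 - (371/6 + c)*2*c = 9 - 2*c*(371/6 + c))
l = -604108 (l = -213383 + (9 - 2*(-474)² - 371/3*(-474)) = -213383 + (9 - 2*224676 + 58618) = -213383 + (9 - 449352 + 58618) = -213383 - 390725 = -604108)
j(F) = (449 + F)/(2*F) (j(F) = (449 + F)/((2*F)) = (449 + F)*(1/(2*F)) = (449 + F)/(2*F))
l + j(D(-1)) = -604108 + (½)*(449 - 1)/(-1) = -604108 + (½)*(-1)*448 = -604108 - 224 = -604332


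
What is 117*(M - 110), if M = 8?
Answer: -11934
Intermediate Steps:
117*(M - 110) = 117*(8 - 110) = 117*(-102) = -11934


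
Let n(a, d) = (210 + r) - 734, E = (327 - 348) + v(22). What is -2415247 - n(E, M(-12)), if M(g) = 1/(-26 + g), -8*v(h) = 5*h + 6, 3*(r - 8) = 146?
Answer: -7244339/3 ≈ -2.4148e+6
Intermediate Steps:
r = 170/3 (r = 8 + (⅓)*146 = 8 + 146/3 = 170/3 ≈ 56.667)
v(h) = -¾ - 5*h/8 (v(h) = -(5*h + 6)/8 = -(6 + 5*h)/8 = -¾ - 5*h/8)
E = -71/2 (E = (327 - 348) + (-¾ - 5/8*22) = -21 + (-¾ - 55/4) = -21 - 29/2 = -71/2 ≈ -35.500)
n(a, d) = -1402/3 (n(a, d) = (210 + 170/3) - 734 = 800/3 - 734 = -1402/3)
-2415247 - n(E, M(-12)) = -2415247 - 1*(-1402/3) = -2415247 + 1402/3 = -7244339/3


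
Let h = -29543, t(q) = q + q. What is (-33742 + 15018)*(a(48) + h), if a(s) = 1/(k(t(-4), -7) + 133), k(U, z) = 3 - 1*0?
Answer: 18807541807/34 ≈ 5.5316e+8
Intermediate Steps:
t(q) = 2*q
k(U, z) = 3 (k(U, z) = 3 + 0 = 3)
a(s) = 1/136 (a(s) = 1/(3 + 133) = 1/136)
(-33742 + 15018)*(a(48) + h) = (-33742 + 15018)*(1/136 - 29543) = -18724*(-4017847/136) = 18807541807/34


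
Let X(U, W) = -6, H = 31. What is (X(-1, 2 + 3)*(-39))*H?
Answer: 7254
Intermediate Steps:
(X(-1, 2 + 3)*(-39))*H = -6*(-39)*31 = 234*31 = 7254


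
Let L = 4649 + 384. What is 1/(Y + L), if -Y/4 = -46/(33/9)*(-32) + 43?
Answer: 11/35807 ≈ 0.00030720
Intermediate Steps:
L = 5033
Y = -19556/11 (Y = -4*(-46/(33/9)*(-32) + 43) = -4*(-46/(33*(⅑))*(-32) + 43) = -4*(-46/11/3*(-32) + 43) = -4*(-46*3/11*(-32) + 43) = -4*(-138/11*(-32) + 43) = -4*(4416/11 + 43) = -4*4889/11 = -19556/11 ≈ -1777.8)
1/(Y + L) = 1/(-19556/11 + 5033) = 1/(35807/11) = 11/35807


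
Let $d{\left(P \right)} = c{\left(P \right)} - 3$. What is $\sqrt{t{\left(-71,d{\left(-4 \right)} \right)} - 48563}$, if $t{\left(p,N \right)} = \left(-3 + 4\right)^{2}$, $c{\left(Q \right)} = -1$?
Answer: $i \sqrt{48562} \approx 220.37 i$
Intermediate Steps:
$d{\left(P \right)} = -4$ ($d{\left(P \right)} = -1 - 3 = -4$)
$t{\left(p,N \right)} = 1$ ($t{\left(p,N \right)} = 1^{2} = 1$)
$\sqrt{t{\left(-71,d{\left(-4 \right)} \right)} - 48563} = \sqrt{1 - 48563} = \sqrt{-48562} = i \sqrt{48562}$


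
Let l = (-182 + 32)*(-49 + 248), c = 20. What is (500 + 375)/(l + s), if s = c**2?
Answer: -35/1178 ≈ -0.029711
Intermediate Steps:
s = 400 (s = 20**2 = 400)
l = -29850 (l = -150*199 = -29850)
(500 + 375)/(l + s) = (500 + 375)/(-29850 + 400) = 875/(-29450) = 875*(-1/29450) = -35/1178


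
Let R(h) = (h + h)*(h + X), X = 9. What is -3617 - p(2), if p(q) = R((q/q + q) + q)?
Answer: -3757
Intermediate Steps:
R(h) = 2*h*(9 + h) (R(h) = (h + h)*(h + 9) = (2*h)*(9 + h) = 2*h*(9 + h))
p(q) = 2*(1 + 2*q)*(10 + 2*q) (p(q) = 2*((q/q + q) + q)*(9 + ((q/q + q) + q)) = 2*((1 + q) + q)*(9 + ((1 + q) + q)) = 2*(1 + 2*q)*(9 + (1 + 2*q)) = 2*(1 + 2*q)*(10 + 2*q))
-3617 - p(2) = -3617 - 4*(1 + 2*2)*(5 + 2) = -3617 - 4*(1 + 4)*7 = -3617 - 4*5*7 = -3617 - 1*140 = -3617 - 140 = -3757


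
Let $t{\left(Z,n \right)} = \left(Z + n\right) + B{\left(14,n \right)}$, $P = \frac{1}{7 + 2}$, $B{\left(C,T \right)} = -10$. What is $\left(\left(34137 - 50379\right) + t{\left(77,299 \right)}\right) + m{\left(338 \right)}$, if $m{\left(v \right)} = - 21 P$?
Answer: $- \frac{47635}{3} \approx -15878.0$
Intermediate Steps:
$P = \frac{1}{9} \approx 0.11111$
$t{\left(Z,n \right)} = -10 + Z + n$ ($t{\left(Z,n \right)} = \left(Z + n\right) - 10 = -10 + Z + n$)
$m{\left(v \right)} = - \frac{7}{3}$ ($m{\left(v \right)} = \left(-21\right) \frac{1}{9} = - \frac{7}{3}$)
$\left(\left(34137 - 50379\right) + t{\left(77,299 \right)}\right) + m{\left(338 \right)} = \left(\left(34137 - 50379\right) + \left(-10 + 77 + 299\right)\right) - \frac{7}{3} = \left(-16242 + 366\right) - \frac{7}{3} = -15876 - \frac{7}{3} = - \frac{47635}{3}$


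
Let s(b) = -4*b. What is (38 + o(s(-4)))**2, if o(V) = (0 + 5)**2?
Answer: 3969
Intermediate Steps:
o(V) = 25 (o(V) = 5**2 = 25)
(38 + o(s(-4)))**2 = (38 + 25)**2 = 63**2 = 3969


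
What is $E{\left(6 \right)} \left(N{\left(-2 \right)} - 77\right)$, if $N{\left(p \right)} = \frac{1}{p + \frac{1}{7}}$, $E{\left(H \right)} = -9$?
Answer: $\frac{9072}{13} \approx 697.85$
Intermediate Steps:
$N{\left(p \right)} = \frac{1}{\frac{1}{7} + p}$ ($N{\left(p \right)} = \frac{1}{p + \frac{1}{7}} = \frac{1}{\frac{1}{7} + p}$)
$E{\left(6 \right)} \left(N{\left(-2 \right)} - 77\right) = - 9 \left(\frac{7}{1 + 7 \left(-2\right)} - 77\right) = - 9 \left(\frac{7}{1 - 14} - 77\right) = - 9 \left(\frac{7}{-13} - 77\right) = - 9 \left(7 \left(- \frac{1}{13}\right) - 77\right) = - 9 \left(- \frac{7}{13} - 77\right) = \left(-9\right) \left(- \frac{1008}{13}\right) = \frac{9072}{13}$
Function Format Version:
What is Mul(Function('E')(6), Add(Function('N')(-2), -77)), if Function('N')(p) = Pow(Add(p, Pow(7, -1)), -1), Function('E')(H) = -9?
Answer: Rational(9072, 13) ≈ 697.85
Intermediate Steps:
Function('N')(p) = Pow(Add(Rational(1, 7), p), -1) (Function('N')(p) = Pow(Add(p, Rational(1, 7)), -1) = Pow(Add(Rational(1, 7), p), -1))
Mul(Function('E')(6), Add(Function('N')(-2), -77)) = Mul(-9, Add(Mul(7, Pow(Add(1, Mul(7, -2)), -1)), -77)) = Mul(-9, Add(Mul(7, Pow(Add(1, -14), -1)), -77)) = Mul(-9, Add(Mul(7, Pow(-13, -1)), -77)) = Mul(-9, Add(Mul(7, Rational(-1, 13)), -77)) = Mul(-9, Add(Rational(-7, 13), -77)) = Mul(-9, Rational(-1008, 13)) = Rational(9072, 13)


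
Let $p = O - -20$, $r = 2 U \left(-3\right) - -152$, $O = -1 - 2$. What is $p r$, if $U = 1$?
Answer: $2482$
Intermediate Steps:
$O = -3$ ($O = -1 - 2 = -3$)
$r = 146$ ($r = 2 \cdot 1 \left(-3\right) - -152 = 2 \left(-3\right) + 152 = -6 + 152 = 146$)
$p = 17$ ($p = -3 - -20 = -3 + 20 = 17$)
$p r = 17 \cdot 146 = 2482$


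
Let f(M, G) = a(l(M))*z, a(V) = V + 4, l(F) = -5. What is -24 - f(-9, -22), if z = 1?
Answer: -23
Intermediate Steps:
a(V) = 4 + V
f(M, G) = -1 (f(M, G) = (4 - 5)*1 = -1*1 = -1)
-24 - f(-9, -22) = -24 - 1*(-1) = -24 + 1 = -23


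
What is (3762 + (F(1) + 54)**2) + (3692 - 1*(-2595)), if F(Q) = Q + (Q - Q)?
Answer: 13074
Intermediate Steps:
F(Q) = Q (F(Q) = Q + 0 = Q)
(3762 + (F(1) + 54)**2) + (3692 - 1*(-2595)) = (3762 + (1 + 54)**2) + (3692 - 1*(-2595)) = (3762 + 55**2) + (3692 + 2595) = (3762 + 3025) + 6287 = 6787 + 6287 = 13074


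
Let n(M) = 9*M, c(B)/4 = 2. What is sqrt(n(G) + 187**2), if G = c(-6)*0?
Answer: 187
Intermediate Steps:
c(B) = 8 (c(B) = 4*2 = 8)
G = 0 (G = 8*0 = 0)
sqrt(n(G) + 187**2) = sqrt(9*0 + 187**2) = sqrt(0 + 34969) = sqrt(34969) = 187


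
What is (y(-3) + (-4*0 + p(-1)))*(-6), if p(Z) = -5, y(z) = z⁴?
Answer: -456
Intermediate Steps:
(y(-3) + (-4*0 + p(-1)))*(-6) = ((-3)⁴ + (-4*0 - 5))*(-6) = (81 + (0 - 5))*(-6) = (81 - 5)*(-6) = 76*(-6) = -456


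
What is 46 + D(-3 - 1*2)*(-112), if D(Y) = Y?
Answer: 606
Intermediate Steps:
46 + D(-3 - 1*2)*(-112) = 46 + (-3 - 1*2)*(-112) = 46 + (-3 - 2)*(-112) = 46 - 5*(-112) = 46 + 560 = 606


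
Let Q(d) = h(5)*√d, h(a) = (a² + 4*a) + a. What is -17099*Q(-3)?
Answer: -854950*I*√3 ≈ -1.4808e+6*I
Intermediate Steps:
h(a) = a² + 5*a
Q(d) = 50*√d (Q(d) = (5*(5 + 5))*√d = (5*10)*√d = 50*√d)
-17099*Q(-3) = -854950*√(-3) = -854950*I*√3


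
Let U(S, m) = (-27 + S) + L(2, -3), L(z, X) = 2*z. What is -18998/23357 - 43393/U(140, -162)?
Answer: -1015753067/2732769 ≈ -371.69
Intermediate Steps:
U(S, m) = -23 + S (U(S, m) = (-27 + S) + 2*2 = (-27 + S) + 4 = -23 + S)
-18998/23357 - 43393/U(140, -162) = -18998/23357 - 43393/(-23 + 140) = -18998*1/23357 - 43393/117 = -18998/23357 - 43393*1/117 = -18998/23357 - 43393/117 = -1015753067/2732769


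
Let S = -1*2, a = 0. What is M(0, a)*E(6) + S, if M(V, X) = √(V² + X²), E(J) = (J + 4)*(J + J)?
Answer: -2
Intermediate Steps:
E(J) = 2*J*(4 + J) (E(J) = (4 + J)*(2*J) = 2*J*(4 + J))
S = -2
M(0, a)*E(6) + S = √(0² + 0²)*(2*6*(4 + 6)) - 2 = √(0 + 0)*(2*6*10) - 2 = √0*120 - 2 = 0*120 - 2 = 0 - 2 = -2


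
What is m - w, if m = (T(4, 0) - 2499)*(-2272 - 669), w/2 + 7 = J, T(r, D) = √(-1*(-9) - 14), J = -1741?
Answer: 7353055 - 2941*I*√5 ≈ 7.3531e+6 - 6576.3*I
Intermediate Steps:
T(r, D) = I*√5 (T(r, D) = √(9 - 14) = √(-5) = I*√5)
w = -3496 (w = -14 + 2*(-1741) = -14 - 3482 = -3496)
m = 7349559 - 2941*I*√5 (m = (I*√5 - 2499)*(-2272 - 669) = (-2499 + I*√5)*(-2941) = 7349559 - 2941*I*√5 ≈ 7.3496e+6 - 6576.3*I)
m - w = (7349559 - 2941*I*√5) - 1*(-3496) = (7349559 - 2941*I*√5) + 3496 = 7353055 - 2941*I*√5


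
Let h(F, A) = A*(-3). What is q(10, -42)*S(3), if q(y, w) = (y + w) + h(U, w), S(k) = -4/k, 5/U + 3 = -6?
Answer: -376/3 ≈ -125.33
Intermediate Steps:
U = -5/9 (U = 5/(-3 - 6) = 5/(-9) = 5*(-1/9) = -5/9 ≈ -0.55556)
h(F, A) = -3*A
q(y, w) = y - 2*w (q(y, w) = (y + w) - 3*w = (w + y) - 3*w = y - 2*w)
q(10, -42)*S(3) = (10 - 2*(-42))*(-4/3) = (10 + 84)*(-4*1/3) = 94*(-4/3) = -376/3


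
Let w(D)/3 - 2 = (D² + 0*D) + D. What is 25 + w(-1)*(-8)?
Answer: -23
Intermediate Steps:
w(D) = 6 + 3*D + 3*D² (w(D) = 6 + 3*((D² + 0*D) + D) = 6 + 3*((D² + 0) + D) = 6 + 3*(D² + D) = 6 + 3*(D + D²) = 6 + (3*D + 3*D²) = 6 + 3*D + 3*D²)
25 + w(-1)*(-8) = 25 + (6 + 3*(-1) + 3*(-1)²)*(-8) = 25 + (6 - 3 + 3*1)*(-8) = 25 + (6 - 3 + 3)*(-8) = 25 + 6*(-8) = 25 - 48 = -23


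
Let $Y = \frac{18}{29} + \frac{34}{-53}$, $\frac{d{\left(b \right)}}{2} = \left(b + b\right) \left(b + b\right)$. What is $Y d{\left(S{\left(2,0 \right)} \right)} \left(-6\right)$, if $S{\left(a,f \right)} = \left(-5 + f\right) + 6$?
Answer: $\frac{1536}{1537} \approx 0.99935$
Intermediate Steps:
$S{\left(a,f \right)} = 1 + f$
$d{\left(b \right)} = 8 b^{2}$ ($d{\left(b \right)} = 2 \left(b + b\right) \left(b + b\right) = 2 \cdot 2 b 2 b = 2 \cdot 4 b^{2} = 8 b^{2}$)
$Y = - \frac{32}{1537}$ ($Y = 18 \cdot \frac{1}{29} + 34 \left(- \frac{1}{53}\right) = \frac{18}{29} - \frac{34}{53} = - \frac{32}{1537} \approx -0.02082$)
$Y d{\left(S{\left(2,0 \right)} \right)} \left(-6\right) = - \frac{32 \cdot 8 \left(1 + 0\right)^{2} \left(-6\right)}{1537} = - \frac{32 \cdot 8 \cdot 1^{2} \left(-6\right)}{1537} = - \frac{32 \cdot 8 \cdot 1 \left(-6\right)}{1537} = - \frac{32 \cdot 8 \left(-6\right)}{1537} = \left(- \frac{32}{1537}\right) \left(-48\right) = \frac{1536}{1537}$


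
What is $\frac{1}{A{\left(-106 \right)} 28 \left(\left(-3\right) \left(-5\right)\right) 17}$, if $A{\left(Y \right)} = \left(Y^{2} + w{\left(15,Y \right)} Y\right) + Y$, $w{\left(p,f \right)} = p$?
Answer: $\frac{1}{68115600} \approx 1.4681 \cdot 10^{-8}$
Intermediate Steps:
$A{\left(Y \right)} = Y^{2} + 16 Y$ ($A{\left(Y \right)} = \left(Y^{2} + 15 Y\right) + Y = Y^{2} + 16 Y$)
$\frac{1}{A{\left(-106 \right)} 28 \left(\left(-3\right) \left(-5\right)\right) 17} = \frac{1}{- 106 \left(16 - 106\right) 28 \left(\left(-3\right) \left(-5\right)\right) 17} = \frac{1}{\left(-106\right) \left(-90\right) 28 \cdot 15 \cdot 17} = \frac{1}{9540 \cdot 420 \cdot 17} = \frac{1}{9540 \cdot 7140} = \frac{1}{9540} \cdot \frac{1}{7140} = \frac{1}{68115600}$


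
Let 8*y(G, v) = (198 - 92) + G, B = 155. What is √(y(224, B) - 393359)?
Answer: I*√1573271/2 ≈ 627.15*I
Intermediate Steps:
y(G, v) = 53/4 + G/8 (y(G, v) = ((198 - 92) + G)/8 = (106 + G)/8 = 53/4 + G/8)
√(y(224, B) - 393359) = √((53/4 + (⅛)*224) - 393359) = √((53/4 + 28) - 393359) = √(165/4 - 393359) = √(-1573271/4) = I*√1573271/2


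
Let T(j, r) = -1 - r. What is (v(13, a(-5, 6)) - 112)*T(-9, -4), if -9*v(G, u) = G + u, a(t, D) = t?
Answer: -1016/3 ≈ -338.67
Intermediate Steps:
v(G, u) = -G/9 - u/9 (v(G, u) = -(G + u)/9 = -G/9 - u/9)
(v(13, a(-5, 6)) - 112)*T(-9, -4) = ((-⅑*13 - ⅑*(-5)) - 112)*(-1 - 1*(-4)) = ((-13/9 + 5/9) - 112)*(-1 + 4) = (-8/9 - 112)*3 = -1016/9*3 = -1016/3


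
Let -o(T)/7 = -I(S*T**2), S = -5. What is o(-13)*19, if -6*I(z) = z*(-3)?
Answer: -112385/2 ≈ -56193.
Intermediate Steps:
I(z) = z/2 (I(z) = -z*(-3)/6 = -(-1)*z/2 = z/2)
o(T) = -35*T**2/2 (o(T) = -(-7)*(-5*T**2)/2 = -(-7)*(-5*T**2/2) = -35*T**2/2)
o(-13)*19 = -35/2*(-13)**2*19 = -35/2*169*19 = -5915/2*19 = -112385/2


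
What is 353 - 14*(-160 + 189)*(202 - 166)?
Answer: -14263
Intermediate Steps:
353 - 14*(-160 + 189)*(202 - 166) = 353 - 406*36 = 353 - 14*1044 = 353 - 14616 = -14263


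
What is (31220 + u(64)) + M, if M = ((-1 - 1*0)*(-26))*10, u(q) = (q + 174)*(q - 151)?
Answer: 10774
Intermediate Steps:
u(q) = (-151 + q)*(174 + q) (u(q) = (174 + q)*(-151 + q) = (-151 + q)*(174 + q))
M = 260 (M = ((-1 + 0)*(-26))*10 = -1*(-26)*10 = 26*10 = 260)
(31220 + u(64)) + M = (31220 + (-26274 + 64² + 23*64)) + 260 = (31220 + (-26274 + 4096 + 1472)) + 260 = (31220 - 20706) + 260 = 10514 + 260 = 10774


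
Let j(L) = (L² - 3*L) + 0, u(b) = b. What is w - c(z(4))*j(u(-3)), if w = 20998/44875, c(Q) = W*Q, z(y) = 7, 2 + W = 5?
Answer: -16941752/44875 ≈ -377.53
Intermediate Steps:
W = 3 (W = -2 + 5 = 3)
j(L) = L² - 3*L
c(Q) = 3*Q
w = 20998/44875 (w = 20998*(1/44875) = 20998/44875 ≈ 0.46792)
w - c(z(4))*j(u(-3)) = 20998/44875 - 3*7*(-3*(-3 - 3)) = 20998/44875 - 21*(-3*(-6)) = 20998/44875 - 21*18 = 20998/44875 - 1*378 = 20998/44875 - 378 = -16941752/44875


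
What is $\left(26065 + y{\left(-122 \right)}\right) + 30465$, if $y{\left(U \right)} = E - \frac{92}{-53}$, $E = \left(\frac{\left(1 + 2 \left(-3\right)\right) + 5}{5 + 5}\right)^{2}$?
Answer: $\frac{2996182}{53} \approx 56532.0$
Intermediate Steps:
$E = 0$ ($E = \left(\frac{\left(1 - 6\right) + 5}{10}\right)^{2} = \left(\left(-5 + 5\right) \frac{1}{10}\right)^{2} = \left(0 \cdot \frac{1}{10}\right)^{2} = 0^{2} = 0$)
$y{\left(U \right)} = \frac{92}{53}$ ($y{\left(U \right)} = 0 - \frac{92}{-53} = 0 - - \frac{92}{53} = 0 + \frac{92}{53} = \frac{92}{53}$)
$\left(26065 + y{\left(-122 \right)}\right) + 30465 = \left(26065 + \frac{92}{53}\right) + 30465 = \frac{1381537}{53} + 30465 = \frac{2996182}{53}$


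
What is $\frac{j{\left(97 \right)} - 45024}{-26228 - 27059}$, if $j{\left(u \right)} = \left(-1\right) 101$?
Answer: $\frac{45125}{53287} \approx 0.84683$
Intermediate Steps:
$j{\left(u \right)} = -101$
$\frac{j{\left(97 \right)} - 45024}{-26228 - 27059} = \frac{-101 - 45024}{-26228 - 27059} = - \frac{45125}{-53287} = \left(-45125\right) \left(- \frac{1}{53287}\right) = \frac{45125}{53287}$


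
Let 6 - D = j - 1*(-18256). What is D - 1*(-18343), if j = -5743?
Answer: 5836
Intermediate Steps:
D = -12507 (D = 6 - (-5743 - 1*(-18256)) = 6 - (-5743 + 18256) = 6 - 1*12513 = 6 - 12513 = -12507)
D - 1*(-18343) = -12507 - 1*(-18343) = -12507 + 18343 = 5836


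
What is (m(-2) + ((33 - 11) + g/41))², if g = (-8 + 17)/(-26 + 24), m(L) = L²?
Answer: 4507129/6724 ≈ 670.30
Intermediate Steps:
g = -9/2 (g = 9/(-2) = 9*(-½) = -9/2 ≈ -4.5000)
(m(-2) + ((33 - 11) + g/41))² = ((-2)² + ((33 - 11) - 9/2/41))² = (4 + (22 - 9/2*1/41))² = (4 + (22 - 9/82))² = (4 + 1795/82)² = (2123/82)² = 4507129/6724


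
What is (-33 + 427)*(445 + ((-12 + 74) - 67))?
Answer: 173360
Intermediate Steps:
(-33 + 427)*(445 + ((-12 + 74) - 67)) = 394*(445 + (62 - 67)) = 394*(445 - 5) = 394*440 = 173360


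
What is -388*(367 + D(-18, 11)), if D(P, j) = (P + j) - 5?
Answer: -137740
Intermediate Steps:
D(P, j) = -5 + P + j
-388*(367 + D(-18, 11)) = -388*(367 + (-5 - 18 + 11)) = -388*(367 - 12) = -388*355 = -137740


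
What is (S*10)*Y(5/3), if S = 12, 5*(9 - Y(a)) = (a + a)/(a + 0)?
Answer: 1032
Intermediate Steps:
Y(a) = 43/5 (Y(a) = 9 - (a + a)/(5*(a + 0)) = 9 - 2*a/(5*a) = 9 - ⅕*2 = 9 - ⅖ = 43/5)
(S*10)*Y(5/3) = (12*10)*(43/5) = 120*(43/5) = 1032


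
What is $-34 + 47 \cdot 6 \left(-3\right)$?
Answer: $-880$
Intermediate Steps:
$-34 + 47 \cdot 6 \left(-3\right) = -34 + 47 \left(-18\right) = -34 - 846 = -880$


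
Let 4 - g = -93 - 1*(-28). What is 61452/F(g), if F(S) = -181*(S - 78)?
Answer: 6828/181 ≈ 37.724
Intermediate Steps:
g = 69 (g = 4 - (-93 - 1*(-28)) = 4 - (-93 + 28) = 4 - 1*(-65) = 4 + 65 = 69)
F(S) = 14118 - 181*S (F(S) = -181*(-78 + S) = 14118 - 181*S)
61452/F(g) = 61452/(14118 - 181*69) = 61452/(14118 - 12489) = 61452/1629 = 61452*(1/1629) = 6828/181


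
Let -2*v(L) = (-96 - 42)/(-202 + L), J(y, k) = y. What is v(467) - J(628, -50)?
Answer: -166351/265 ≈ -627.74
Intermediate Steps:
v(L) = 69/(-202 + L) (v(L) = -(-96 - 42)/(2*(-202 + L)) = -(-69)/(-202 + L) = 69/(-202 + L))
v(467) - J(628, -50) = 69/(-202 + 467) - 1*628 = 69/265 - 628 = -166351/265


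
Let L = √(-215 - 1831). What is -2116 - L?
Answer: -2116 - I*√2046 ≈ -2116.0 - 45.233*I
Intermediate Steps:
L = I*√2046 (L = √(-2046) = I*√2046 ≈ 45.233*I)
-2116 - L = -2116 - I*√2046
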